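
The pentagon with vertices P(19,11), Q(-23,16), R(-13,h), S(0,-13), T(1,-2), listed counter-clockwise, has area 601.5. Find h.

-9

The doubled signed area Σ (x_i y_{i+1} − x_{i+1} y_i) is linear in h.
With h=0 it equals 996; the coefficient of h is -23 (from the two edges through R).
So -23·h + 996 = 2·601.5 = 1203 ⇒ h = -9.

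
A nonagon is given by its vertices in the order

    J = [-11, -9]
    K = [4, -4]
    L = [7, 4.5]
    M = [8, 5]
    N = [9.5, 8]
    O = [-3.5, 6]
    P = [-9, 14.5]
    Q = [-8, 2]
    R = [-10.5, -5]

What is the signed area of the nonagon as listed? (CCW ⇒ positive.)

214.125

Σ = (80) + (46) + (-1) + (16.5) + (85) + (3.25) + (98) + (61) + (39.5) = 428.25
Signed area = Σ/2 = 214.125 (positive ⇒ counter-clockwise traversal).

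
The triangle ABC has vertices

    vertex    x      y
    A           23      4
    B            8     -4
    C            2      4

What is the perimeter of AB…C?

48

|AB| = √((-15)² + (-8)²) = √289 = 17
|BC| = √((-6)² + (8)²) = √100 = 10
|CA| = √((21)² + (0)²) = √441 = 21
Perimeter = 17 + 10 + 21 = 48.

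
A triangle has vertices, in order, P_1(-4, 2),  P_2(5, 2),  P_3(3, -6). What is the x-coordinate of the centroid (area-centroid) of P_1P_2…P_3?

4/3

Apply the shoelace (surveyor's) formula. First the cross-terms c_i = x_i·y_{i+1} − x_{i+1}·y_i:
  -18, -36, -18  ⇒  2A = -72, A = -36.
Then Σ (x_i + x_{i+1})·c_i = -288, so x̄ = -288 / (6·(-36)) = 4/3.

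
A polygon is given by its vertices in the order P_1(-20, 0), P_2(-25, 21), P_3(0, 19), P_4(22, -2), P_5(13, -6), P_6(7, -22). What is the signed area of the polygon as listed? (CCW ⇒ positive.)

Cross-terms: -420, -475, -418, -106, -244, -440  ⇒  Σ = -2103
Signed area = Σ/2 = -1051.5 (negative ⇒ clockwise traversal).

-1051.5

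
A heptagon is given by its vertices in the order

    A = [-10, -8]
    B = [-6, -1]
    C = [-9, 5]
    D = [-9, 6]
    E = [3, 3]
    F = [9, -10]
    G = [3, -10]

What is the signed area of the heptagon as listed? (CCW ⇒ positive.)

-186

Apply the shoelace (surveyor's) formula: 2A = Σ (x_i·y_{i+1} − x_{i+1}·y_i), indices taken mod 7.
Σ = (-38) + (-39) + (-9) + (-45) + (-57) + (-60) + (-124) = -372
Signed area = Σ/2 = -186 (negative ⇒ clockwise traversal).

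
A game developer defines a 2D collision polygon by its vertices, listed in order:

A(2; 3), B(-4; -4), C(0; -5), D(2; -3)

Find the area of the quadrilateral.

A→B: (2)(-4) − (-4)(3) = 4
B→C: (-4)(-5) − (0)(-4) = 20
C→D: (0)(-3) − (2)(-5) = 10
D→A: (2)(3) − (2)(-3) = 12
Σ = 46
Area = |Σ|/2 = 23.

23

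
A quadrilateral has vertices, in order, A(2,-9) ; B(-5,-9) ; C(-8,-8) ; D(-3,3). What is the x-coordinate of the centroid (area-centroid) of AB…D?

Apply Gauss's area formula. First the cross-terms c_i = x_i·y_{i+1} − x_{i+1}·y_i:
  -63, -32, -48, 21  ⇒  2A = -122, A = -61.
Then Σ (x_i + x_{i+1})·c_i = 1112, so x̄ = 1112 / (6·(-61)) = -556/183.

-556/183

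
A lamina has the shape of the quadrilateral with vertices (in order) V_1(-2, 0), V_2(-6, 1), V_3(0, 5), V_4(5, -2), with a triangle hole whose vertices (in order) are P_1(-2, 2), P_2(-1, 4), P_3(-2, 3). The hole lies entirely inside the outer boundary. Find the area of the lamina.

Outer boundary:
Apply the shoelace (surveyor's) formula: 2A = Σ (x_i·y_{i+1} − x_{i+1}·y_i), indices taken mod 4.
Cross-terms: -2, -30, -25, -4  ⇒  Σ = -61
Area = |Σ|/2 = 30.5.
Hole:
Apply Gauss's area formula: 2A = Σ (x_i·y_{i+1} − x_{i+1}·y_i), indices taken mod 3.
Cross-terms: -6, 5, 2  ⇒  Σ = 1
Area = |Σ|/2 = 0.5.
Net area = 30.5 − 0.5 = 30.

30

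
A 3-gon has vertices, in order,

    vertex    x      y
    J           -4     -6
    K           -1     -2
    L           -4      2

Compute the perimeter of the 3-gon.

|JK| = √((3)² + (4)²) = √25 = 5
|KL| = √((-3)² + (4)²) = √25 = 5
|LJ| = √((0)² + (-8)²) = √64 = 8
Perimeter = 5 + 5 + 8 = 18.

18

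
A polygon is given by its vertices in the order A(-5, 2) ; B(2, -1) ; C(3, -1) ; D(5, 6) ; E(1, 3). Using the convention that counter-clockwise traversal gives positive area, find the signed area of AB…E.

Cross-terms: 1, 1, 23, 9, 17  ⇒  Σ = 51
Signed area = Σ/2 = 25.5 (positive ⇒ counter-clockwise traversal).

25.5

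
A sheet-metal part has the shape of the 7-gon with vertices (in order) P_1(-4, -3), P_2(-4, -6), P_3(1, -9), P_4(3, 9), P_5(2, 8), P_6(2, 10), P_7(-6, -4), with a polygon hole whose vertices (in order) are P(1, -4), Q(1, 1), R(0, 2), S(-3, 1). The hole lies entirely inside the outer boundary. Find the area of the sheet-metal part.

65

Outer boundary:
Apply the surveyor's formula: 2A = Σ (x_i·y_{i+1} − x_{i+1}·y_i), indices taken mod 7.
Cross-terms: 12, 42, 36, 6, 4, 52, 2  ⇒  Σ = 154
Area = |Σ|/2 = 77.
Hole:
Apply the surveyor's formula: 2A = Σ (x_i·y_{i+1} − x_{i+1}·y_i), indices taken mod 4.
Σ = (5) + (2) + (6) + (11) = 24
Area = |Σ|/2 = 12.
Net area = 77 − 12 = 65.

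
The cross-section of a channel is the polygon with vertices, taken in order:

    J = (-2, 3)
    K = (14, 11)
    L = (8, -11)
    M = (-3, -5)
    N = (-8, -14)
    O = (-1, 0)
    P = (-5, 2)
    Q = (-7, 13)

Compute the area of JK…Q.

Apply the surveyor's formula: 2A = Σ (x_i·y_{i+1} − x_{i+1}·y_i), indices taken mod 8.
J→K: (-2)(11) − (14)(3) = -64
K→L: (14)(-11) − (8)(11) = -242
L→M: (8)(-5) − (-3)(-11) = -73
M→N: (-3)(-14) − (-8)(-5) = 2
N→O: (-8)(0) − (-1)(-14) = -14
O→P: (-1)(2) − (-5)(0) = -2
P→Q: (-5)(13) − (-7)(2) = -51
Q→J: (-7)(3) − (-2)(13) = 5
Σ = -439
Area = |Σ|/2 = 219.5.

219.5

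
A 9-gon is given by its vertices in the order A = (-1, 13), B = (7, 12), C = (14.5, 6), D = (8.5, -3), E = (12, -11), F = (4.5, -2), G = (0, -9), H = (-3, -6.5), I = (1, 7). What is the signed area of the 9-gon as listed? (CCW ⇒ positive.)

Apply the shoelace (surveyor's) formula: 2A = Σ (x_i·y_{i+1} − x_{i+1}·y_i), indices taken mod 9.
Σ = (-103) + (-132) + (-94.5) + (-57.5) + (25.5) + (-40.5) + (-27) + (-14.5) + (20) = -423.5
Signed area = Σ/2 = -211.75 (negative ⇒ clockwise traversal).

-211.75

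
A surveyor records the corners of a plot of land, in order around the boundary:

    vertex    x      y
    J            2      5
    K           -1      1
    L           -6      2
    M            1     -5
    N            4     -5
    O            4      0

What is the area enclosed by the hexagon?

Σ = (7) + (4) + (28) + (15) + (20) + (20) = 94
Area = |Σ|/2 = 47.

47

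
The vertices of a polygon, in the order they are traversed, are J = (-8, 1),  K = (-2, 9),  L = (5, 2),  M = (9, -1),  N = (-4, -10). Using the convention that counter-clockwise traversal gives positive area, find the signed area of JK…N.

J→K: (-8)(9) − (-2)(1) = -70
K→L: (-2)(2) − (5)(9) = -49
L→M: (5)(-1) − (9)(2) = -23
M→N: (9)(-10) − (-4)(-1) = -94
N→J: (-4)(1) − (-8)(-10) = -84
Σ = -320
Signed area = Σ/2 = -160 (negative ⇒ clockwise traversal).

-160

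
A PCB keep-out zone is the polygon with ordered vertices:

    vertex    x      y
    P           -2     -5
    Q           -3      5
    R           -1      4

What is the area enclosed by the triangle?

Apply the shoelace (surveyor's) formula: 2A = Σ (x_i·y_{i+1} − x_{i+1}·y_i), indices taken mod 3.
Σ = (-25) + (-7) + (13) = -19
Area = |Σ|/2 = 9.5.

9.5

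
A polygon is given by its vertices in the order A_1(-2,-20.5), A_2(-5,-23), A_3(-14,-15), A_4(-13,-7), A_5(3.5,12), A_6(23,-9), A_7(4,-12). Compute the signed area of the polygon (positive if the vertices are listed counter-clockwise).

-592.75

Apply the surveyor's formula: 2A = Σ (x_i·y_{i+1} − x_{i+1}·y_i), indices taken mod 7.
Cross-terms: -56.5, -247, -97, -131.5, -307.5, -240, -106  ⇒  Σ = -1185.5
Signed area = Σ/2 = -592.75 (negative ⇒ clockwise traversal).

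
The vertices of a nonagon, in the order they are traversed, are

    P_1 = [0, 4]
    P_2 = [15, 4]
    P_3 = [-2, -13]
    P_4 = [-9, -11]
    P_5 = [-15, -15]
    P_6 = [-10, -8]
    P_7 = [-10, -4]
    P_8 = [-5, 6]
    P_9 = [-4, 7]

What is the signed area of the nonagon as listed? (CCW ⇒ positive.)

-274.5

Σ = (-60) + (-187) + (-95) + (-30) + (-30) + (-40) + (-80) + (-11) + (-16) = -549
Signed area = Σ/2 = -274.5 (negative ⇒ clockwise traversal).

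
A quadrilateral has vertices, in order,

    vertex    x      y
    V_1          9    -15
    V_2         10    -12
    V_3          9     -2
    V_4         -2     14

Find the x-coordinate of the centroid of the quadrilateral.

17/3

Apply the shoelace formula. First the cross-terms c_i = x_i·y_{i+1} − x_{i+1}·y_i:
  42, 88, 122, -96  ⇒  2A = 156, A = 78.
Then Σ (x_i + x_{i+1})·c_i = 2652, so x̄ = 2652 / (6·78) = 17/3.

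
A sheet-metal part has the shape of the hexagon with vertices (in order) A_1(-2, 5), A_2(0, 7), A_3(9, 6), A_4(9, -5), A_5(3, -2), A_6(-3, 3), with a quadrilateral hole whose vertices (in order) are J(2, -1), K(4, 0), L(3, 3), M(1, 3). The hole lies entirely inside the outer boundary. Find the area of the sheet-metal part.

85

Outer boundary:
A_1→A_2: (-2)(7) − (0)(5) = -14
A_2→A_3: (0)(6) − (9)(7) = -63
A_3→A_4: (9)(-5) − (9)(6) = -99
A_4→A_5: (9)(-2) − (3)(-5) = -3
A_5→A_6: (3)(3) − (-3)(-2) = 3
A_6→A_1: (-3)(5) − (-2)(3) = -9
Σ = -185
Area = |Σ|/2 = 92.5.
Hole:
Apply the shoelace formula: 2A = Σ (x_i·y_{i+1} − x_{i+1}·y_i), indices taken mod 4.
Σ = (4) + (12) + (6) + (-7) = 15
Area = |Σ|/2 = 7.5.
Net area = 92.5 − 7.5 = 85.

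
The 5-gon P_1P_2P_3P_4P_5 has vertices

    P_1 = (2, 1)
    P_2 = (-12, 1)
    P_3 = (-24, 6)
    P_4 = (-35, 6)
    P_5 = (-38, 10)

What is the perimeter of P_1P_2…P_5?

84

|P_1P_2| = √((-14)² + (0)²) = √196 = 14
|P_2P_3| = √((-12)² + (5)²) = √169 = 13
|P_3P_4| = √((-11)² + (0)²) = √121 = 11
|P_4P_5| = √((-3)² + (4)²) = √25 = 5
|P_5P_1| = √((40)² + (-9)²) = √1681 = 41
Perimeter = 14 + 13 + 11 + 5 + 41 = 84.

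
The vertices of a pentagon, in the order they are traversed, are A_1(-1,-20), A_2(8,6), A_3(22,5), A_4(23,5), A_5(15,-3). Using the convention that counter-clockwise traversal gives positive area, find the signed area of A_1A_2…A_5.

Σ = (154) + (-92) + (-5) + (-144) + (-303) = -390
Signed area = Σ/2 = -195 (negative ⇒ clockwise traversal).

-195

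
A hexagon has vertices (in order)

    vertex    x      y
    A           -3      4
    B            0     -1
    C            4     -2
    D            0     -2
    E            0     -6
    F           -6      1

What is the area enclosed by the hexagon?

29

Σ = (3) + (4) + (-8) + (0) + (-36) + (-21) = -58
Area = |Σ|/2 = 29.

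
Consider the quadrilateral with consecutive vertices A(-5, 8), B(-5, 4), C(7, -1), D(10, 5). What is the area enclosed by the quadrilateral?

Apply the surveyor's formula: 2A = Σ (x_i·y_{i+1} − x_{i+1}·y_i), indices taken mod 4.
A→B: (-5)(4) − (-5)(8) = 20
B→C: (-5)(-1) − (7)(4) = -23
C→D: (7)(5) − (10)(-1) = 45
D→A: (10)(8) − (-5)(5) = 105
Σ = 147
Area = |Σ|/2 = 73.5.

73.5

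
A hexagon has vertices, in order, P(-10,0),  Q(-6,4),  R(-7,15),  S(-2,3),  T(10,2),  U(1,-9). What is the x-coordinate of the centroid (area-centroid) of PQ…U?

Apply Gauss's area formula. First the cross-terms c_i = x_i·y_{i+1} − x_{i+1}·y_i:
  -40, -62, 9, -34, -92, -90  ⇒  2A = -309, A = -154.5.
Then Σ (x_i + x_{i+1})·c_i = 891, so x̄ = 891 / (6·(-154.5)) = -99/103.

-99/103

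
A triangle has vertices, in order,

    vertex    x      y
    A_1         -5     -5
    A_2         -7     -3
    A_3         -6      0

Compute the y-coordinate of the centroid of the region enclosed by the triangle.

Apply the shoelace formula. First the cross-terms c_i = x_i·y_{i+1} − x_{i+1}·y_i:
  -20, -18, 30  ⇒  2A = -8, A = -4.
Then Σ (y_i + y_{i+1})·c_i = 64, so ȳ = 64 / (6·(-4)) = -8/3.

-8/3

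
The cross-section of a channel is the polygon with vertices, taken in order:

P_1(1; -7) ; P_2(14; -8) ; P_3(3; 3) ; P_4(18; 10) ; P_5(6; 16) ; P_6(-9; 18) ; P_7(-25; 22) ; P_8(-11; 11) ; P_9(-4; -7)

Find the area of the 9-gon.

Σ = (90) + (66) + (-24) + (228) + (252) + (252) + (-33) + (121) + (35) = 987
Area = |Σ|/2 = 493.5.

493.5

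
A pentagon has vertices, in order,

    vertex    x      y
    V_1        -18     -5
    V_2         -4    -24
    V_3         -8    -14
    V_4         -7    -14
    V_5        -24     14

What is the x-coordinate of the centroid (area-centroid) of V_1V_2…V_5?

Apply the shoelace (surveyor's) formula. First the cross-terms c_i = x_i·y_{i+1} − x_{i+1}·y_i:
  412, -136, 14, -434, 372  ⇒  2A = 228, A = 114.
Then Σ (x_i + x_{i+1})·c_i = -9812, so x̄ = -9812 / (6·114) = -2453/171.

-2453/171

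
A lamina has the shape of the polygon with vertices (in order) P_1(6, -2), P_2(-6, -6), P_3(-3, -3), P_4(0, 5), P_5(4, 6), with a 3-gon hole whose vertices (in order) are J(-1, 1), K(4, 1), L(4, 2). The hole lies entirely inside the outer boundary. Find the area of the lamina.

61

Outer boundary:
Σ = (-48) + (0) + (-15) + (-20) + (-44) = -127
Area = |Σ|/2 = 63.5.
Hole:
Σ = (-5) + (4) + (6) = 5
Area = |Σ|/2 = 2.5.
Net area = 63.5 − 2.5 = 61.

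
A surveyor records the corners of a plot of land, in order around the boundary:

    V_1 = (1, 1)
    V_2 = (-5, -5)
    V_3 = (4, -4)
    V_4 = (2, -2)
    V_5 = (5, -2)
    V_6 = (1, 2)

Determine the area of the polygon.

28.5

Apply the shoelace (surveyor's) formula: 2A = Σ (x_i·y_{i+1} − x_{i+1}·y_i), indices taken mod 6.
Σ = (0) + (40) + (0) + (6) + (12) + (-1) = 57
Area = |Σ|/2 = 28.5.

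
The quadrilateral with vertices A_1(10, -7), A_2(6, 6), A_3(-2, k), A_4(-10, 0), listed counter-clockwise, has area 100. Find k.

1

Write out the shoelace sum; only the two edges meeting at A_3 involve k:
2·Area = [(6·k − (-2)·6) + ((-2)·0 − (-10)·k)] + 172
       = 16·k + 184 = 200
⇒ k = 1.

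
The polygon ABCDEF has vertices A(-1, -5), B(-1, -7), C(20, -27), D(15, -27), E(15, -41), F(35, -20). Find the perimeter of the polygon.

|AB| = √((0)² + (-2)²) = √4 = 2
|BC| = √((21)² + (-20)²) = √841 = 29
|CD| = √((-5)² + (0)²) = √25 = 5
|DE| = √((0)² + (-14)²) = √196 = 14
|EF| = √((20)² + (21)²) = √841 = 29
|FA| = √((-36)² + (15)²) = √1521 = 39
Perimeter = 2 + 29 + 5 + 14 + 29 + 39 = 118.

118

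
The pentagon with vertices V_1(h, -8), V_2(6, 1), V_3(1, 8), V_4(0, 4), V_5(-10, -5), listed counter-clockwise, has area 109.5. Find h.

The doubled signed area Σ (x_i y_{i+1} − x_{i+1} y_i) is linear in h.
With h=0 it equals 219; the coefficient of h is 6 (from the two edges through V_1).
So 6·h + 219 = 2·109.5 = 219 ⇒ h = 0.

0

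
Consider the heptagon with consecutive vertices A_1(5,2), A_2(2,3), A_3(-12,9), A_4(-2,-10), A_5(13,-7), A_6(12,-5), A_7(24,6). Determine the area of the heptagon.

288

Σ = (11) + (54) + (138) + (144) + (19) + (192) + (18) = 576
Area = |Σ|/2 = 288.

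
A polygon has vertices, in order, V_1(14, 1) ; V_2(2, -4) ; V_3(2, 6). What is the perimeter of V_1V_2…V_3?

36

|V_1V_2| = √((-12)² + (-5)²) = √169 = 13
|V_2V_3| = √((0)² + (10)²) = √100 = 10
|V_3V_1| = √((12)² + (-5)²) = √169 = 13
Perimeter = 13 + 10 + 13 = 36.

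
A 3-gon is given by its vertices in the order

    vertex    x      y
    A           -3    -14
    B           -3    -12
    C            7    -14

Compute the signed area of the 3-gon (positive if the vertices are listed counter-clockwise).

Apply the shoelace (surveyor's) formula: 2A = Σ (x_i·y_{i+1} − x_{i+1}·y_i), indices taken mod 3.
A→B: (-3)(-12) − (-3)(-14) = -6
B→C: (-3)(-14) − (7)(-12) = 126
C→A: (7)(-14) − (-3)(-14) = -140
Σ = -20
Signed area = Σ/2 = -10 (negative ⇒ clockwise traversal).

-10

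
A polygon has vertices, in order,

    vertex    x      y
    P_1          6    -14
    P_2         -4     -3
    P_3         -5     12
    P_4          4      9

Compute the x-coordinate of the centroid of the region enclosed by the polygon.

Apply the shoelace (surveyor's) formula. First the cross-terms c_i = x_i·y_{i+1} − x_{i+1}·y_i:
  -74, -63, -93, -110  ⇒  2A = -340, A = -170.
Then Σ (x_i + x_{i+1})·c_i = -588, so x̄ = -588 / (6·(-170)) = 49/85.

49/85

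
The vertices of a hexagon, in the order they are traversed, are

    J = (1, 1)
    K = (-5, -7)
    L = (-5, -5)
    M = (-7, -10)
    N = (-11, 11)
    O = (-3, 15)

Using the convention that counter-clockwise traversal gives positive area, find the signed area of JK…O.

-167

Cross-terms: -2, -10, 15, -187, -132, -18  ⇒  Σ = -334
Signed area = Σ/2 = -167 (negative ⇒ clockwise traversal).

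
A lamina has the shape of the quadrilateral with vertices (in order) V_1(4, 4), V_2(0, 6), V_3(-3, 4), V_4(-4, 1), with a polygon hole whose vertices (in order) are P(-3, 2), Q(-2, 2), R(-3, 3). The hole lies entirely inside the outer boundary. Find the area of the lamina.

Outer boundary:
Apply the shoelace formula: 2A = Σ (x_i·y_{i+1} − x_{i+1}·y_i), indices taken mod 4.
Σ = (24) + (18) + (13) + (-20) = 35
Area = |Σ|/2 = 17.5.
Hole:
Apply the shoelace (surveyor's) formula: 2A = Σ (x_i·y_{i+1} − x_{i+1}·y_i), indices taken mod 3.
Cross-terms: -2, 0, 3  ⇒  Σ = 1
Area = |Σ|/2 = 0.5.
Net area = 17.5 − 0.5 = 17.

17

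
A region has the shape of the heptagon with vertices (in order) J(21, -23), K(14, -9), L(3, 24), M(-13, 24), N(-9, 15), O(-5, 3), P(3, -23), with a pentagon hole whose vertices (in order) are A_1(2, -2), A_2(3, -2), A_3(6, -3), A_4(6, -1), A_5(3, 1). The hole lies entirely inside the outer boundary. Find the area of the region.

Outer boundary:
Apply the shoelace formula: 2A = Σ (x_i·y_{i+1} − x_{i+1}·y_i), indices taken mod 7.
Cross-terms: 133, 363, 384, 21, 48, 106, 414  ⇒  Σ = 1469
Area = |Σ|/2 = 734.5.
Hole:
Cross-terms: 2, 3, 12, 9, -8  ⇒  Σ = 18
Area = |Σ|/2 = 9.
Net area = 734.5 − 9 = 725.5.

725.5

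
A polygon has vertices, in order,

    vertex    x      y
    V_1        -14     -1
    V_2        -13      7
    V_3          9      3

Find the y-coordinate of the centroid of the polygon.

3

Apply Gauss's area formula. First the cross-terms c_i = x_i·y_{i+1} − x_{i+1}·y_i:
  -111, -102, 33  ⇒  2A = -180, A = -90.
Then Σ (y_i + y_{i+1})·c_i = -1620, so ȳ = -1620 / (6·(-90)) = 3.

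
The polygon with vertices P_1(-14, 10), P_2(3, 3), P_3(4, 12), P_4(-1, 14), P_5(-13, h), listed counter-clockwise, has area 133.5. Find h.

15

Write out the shoelace sum; only the two edges meeting at P_5 involve h:
2·Area = [((-1)·h − (-13)·14) + ((-13)·10 − (-14)·h)] + 20
       = 13·h + 72 = 267
⇒ h = 15.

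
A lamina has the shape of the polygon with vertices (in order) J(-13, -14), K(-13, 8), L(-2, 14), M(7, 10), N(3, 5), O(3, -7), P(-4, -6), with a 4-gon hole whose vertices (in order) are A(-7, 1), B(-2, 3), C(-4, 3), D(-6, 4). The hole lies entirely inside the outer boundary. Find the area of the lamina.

329

Outer boundary:
Apply Gauss's area formula: 2A = Σ (x_i·y_{i+1} − x_{i+1}·y_i), indices taken mod 7.
Σ = (-286) + (-166) + (-118) + (5) + (-36) + (-46) + (-22) = -669
Area = |Σ|/2 = 334.5.
Hole:
Σ = (-19) + (6) + (2) + (22) = 11
Area = |Σ|/2 = 5.5.
Net area = 334.5 − 5.5 = 329.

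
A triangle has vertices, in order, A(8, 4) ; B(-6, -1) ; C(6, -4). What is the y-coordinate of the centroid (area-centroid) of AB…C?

Apply the shoelace formula. First the cross-terms c_i = x_i·y_{i+1} − x_{i+1}·y_i:
  16, 30, 56  ⇒  2A = 102, A = 51.
Then Σ (y_i + y_{i+1})·c_i = -102, so ȳ = -102 / (6·51) = -1/3.

-1/3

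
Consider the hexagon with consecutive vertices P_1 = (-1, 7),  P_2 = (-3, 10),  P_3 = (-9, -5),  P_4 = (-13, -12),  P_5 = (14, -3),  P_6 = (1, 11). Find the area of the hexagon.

Apply the shoelace (surveyor's) formula: 2A = Σ (x_i·y_{i+1} − x_{i+1}·y_i), indices taken mod 6.
Cross-terms: 11, 105, 43, 207, 157, 18  ⇒  Σ = 541
Area = |Σ|/2 = 270.5.

270.5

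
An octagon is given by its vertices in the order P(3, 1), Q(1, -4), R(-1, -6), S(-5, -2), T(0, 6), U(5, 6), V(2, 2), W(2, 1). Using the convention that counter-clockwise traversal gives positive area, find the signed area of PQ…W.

Apply Gauss's area formula: 2A = Σ (x_i·y_{i+1} − x_{i+1}·y_i), indices taken mod 8.
Σ = (-13) + (-10) + (-28) + (-30) + (-30) + (-2) + (-2) + (-1) = -116
Signed area = Σ/2 = -58 (negative ⇒ clockwise traversal).

-58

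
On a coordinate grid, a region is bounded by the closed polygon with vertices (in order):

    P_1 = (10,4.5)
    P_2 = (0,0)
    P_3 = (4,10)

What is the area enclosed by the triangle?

P_1→P_2: (10)(0) − (0)(4.5) = 0
P_2→P_3: (0)(10) − (4)(0) = 0
P_3→P_1: (4)(4.5) − (10)(10) = -82
Σ = -82
Area = |Σ|/2 = 41.

41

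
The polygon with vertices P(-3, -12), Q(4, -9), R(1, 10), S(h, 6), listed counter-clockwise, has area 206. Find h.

The doubled signed area Σ (x_i y_{i+1} − x_{i+1} y_i) is linear in h.
With h=0 it equals 148; the coefficient of h is -22 (from the two edges through S).
So -22·h + 148 = 2·206 = 412 ⇒ h = -12.

-12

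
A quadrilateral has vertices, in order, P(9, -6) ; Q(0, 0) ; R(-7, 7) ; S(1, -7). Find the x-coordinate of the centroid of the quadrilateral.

106/99

Apply the shoelace formula. First the cross-terms c_i = x_i·y_{i+1} − x_{i+1}·y_i:
  0, 0, 42, 57  ⇒  2A = 99, A = 49.5.
Then Σ (x_i + x_{i+1})·c_i = 318, so x̄ = 318 / (6·49.5) = 106/99.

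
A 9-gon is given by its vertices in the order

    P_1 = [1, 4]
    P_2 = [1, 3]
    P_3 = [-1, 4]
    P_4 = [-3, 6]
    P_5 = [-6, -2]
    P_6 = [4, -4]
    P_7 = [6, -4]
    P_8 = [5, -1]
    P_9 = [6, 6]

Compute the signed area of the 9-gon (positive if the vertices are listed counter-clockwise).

81

Apply Gauss's area formula: 2A = Σ (x_i·y_{i+1} − x_{i+1}·y_i), indices taken mod 9.
P_1→P_2: (1)(3) − (1)(4) = -1
P_2→P_3: (1)(4) − (-1)(3) = 7
P_3→P_4: (-1)(6) − (-3)(4) = 6
P_4→P_5: (-3)(-2) − (-6)(6) = 42
P_5→P_6: (-6)(-4) − (4)(-2) = 32
P_6→P_7: (4)(-4) − (6)(-4) = 8
P_7→P_8: (6)(-1) − (5)(-4) = 14
P_8→P_9: (5)(6) − (6)(-1) = 36
P_9→P_1: (6)(4) − (1)(6) = 18
Σ = 162
Signed area = Σ/2 = 81 (positive ⇒ counter-clockwise traversal).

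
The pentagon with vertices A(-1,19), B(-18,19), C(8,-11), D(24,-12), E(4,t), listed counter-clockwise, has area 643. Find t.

25

Write out the shoelace sum; only the two edges meeting at E involve t:
2·Area = [(24·t − 4·(-12)) + (4·19 − (-1)·t)] + 537
       = 25·t + 661 = 1286
⇒ t = 25.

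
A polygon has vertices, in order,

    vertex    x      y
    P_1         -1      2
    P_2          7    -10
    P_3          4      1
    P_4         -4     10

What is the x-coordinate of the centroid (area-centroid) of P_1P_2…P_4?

Apply the shoelace (surveyor's) formula. First the cross-terms c_i = x_i·y_{i+1} − x_{i+1}·y_i:
  -4, 47, 44, 2  ⇒  2A = 89, A = 44.5.
Then Σ (x_i + x_{i+1})·c_i = 483, so x̄ = 483 / (6·44.5) = 161/89.

161/89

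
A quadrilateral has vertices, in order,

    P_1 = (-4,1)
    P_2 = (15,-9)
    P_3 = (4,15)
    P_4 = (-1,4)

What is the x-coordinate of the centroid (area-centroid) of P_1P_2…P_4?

Apply the shoelace formula. First the cross-terms c_i = x_i·y_{i+1} − x_{i+1}·y_i:
  21, 261, 31, 15  ⇒  2A = 328, A = 164.
Then Σ (x_i + x_{i+1})·c_i = 5208, so x̄ = 5208 / (6·164) = 217/41.

217/41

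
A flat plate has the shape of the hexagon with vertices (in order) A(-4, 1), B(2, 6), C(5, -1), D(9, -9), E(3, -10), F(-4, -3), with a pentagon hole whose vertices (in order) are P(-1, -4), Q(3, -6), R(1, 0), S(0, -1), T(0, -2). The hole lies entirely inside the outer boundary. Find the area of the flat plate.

100.5

Outer boundary:
Apply the shoelace (surveyor's) formula: 2A = Σ (x_i·y_{i+1} − x_{i+1}·y_i), indices taken mod 6.
Σ = (-26) + (-32) + (-36) + (-63) + (-49) + (-16) = -222
Area = |Σ|/2 = 111.
Hole:
P→Q: (-1)(-6) − (3)(-4) = 18
Q→R: (3)(0) − (1)(-6) = 6
R→S: (1)(-1) − (0)(0) = -1
S→T: (0)(-2) − (0)(-1) = 0
T→P: (0)(-4) − (-1)(-2) = -2
Σ = 21
Area = |Σ|/2 = 10.5.
Net area = 111 − 10.5 = 100.5.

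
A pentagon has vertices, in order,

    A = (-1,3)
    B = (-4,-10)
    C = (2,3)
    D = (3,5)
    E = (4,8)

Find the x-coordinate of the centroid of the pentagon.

Apply the shoelace (surveyor's) formula. First the cross-terms c_i = x_i·y_{i+1} − x_{i+1}·y_i:
  22, 8, 1, 4, 20  ⇒  2A = 55, A = 27.5.
Then Σ (x_i + x_{i+1})·c_i = -33, so x̄ = -33 / (6·27.5) = -0.2.

-0.2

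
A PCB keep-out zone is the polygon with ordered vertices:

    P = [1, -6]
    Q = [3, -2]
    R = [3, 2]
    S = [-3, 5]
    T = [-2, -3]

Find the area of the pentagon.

41.5

Σ = (16) + (12) + (21) + (19) + (15) = 83
Area = |Σ|/2 = 41.5.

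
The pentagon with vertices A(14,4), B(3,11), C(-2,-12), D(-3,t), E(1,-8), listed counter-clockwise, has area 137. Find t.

Write out the shoelace sum; only the two edges meeting at D involve t:
2·Area = [((-2)·t − (-3)·(-12)) + ((-3)·(-8) − 1·t)] + 244
       = -3·t + 232 = 274
⇒ t = -14.

-14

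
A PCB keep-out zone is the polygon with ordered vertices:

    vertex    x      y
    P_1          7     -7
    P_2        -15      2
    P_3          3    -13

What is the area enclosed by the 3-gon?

84

Apply the surveyor's formula: 2A = Σ (x_i·y_{i+1} − x_{i+1}·y_i), indices taken mod 3.
Σ = (-91) + (189) + (70) = 168
Area = |Σ|/2 = 84.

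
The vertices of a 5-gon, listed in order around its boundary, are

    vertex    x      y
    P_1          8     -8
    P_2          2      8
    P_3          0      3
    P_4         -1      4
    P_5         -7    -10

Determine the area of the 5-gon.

Apply Gauss's area formula: 2A = Σ (x_i·y_{i+1} − x_{i+1}·y_i), indices taken mod 5.
Σ = (80) + (6) + (3) + (38) + (136) = 263
Area = |Σ|/2 = 131.5.

131.5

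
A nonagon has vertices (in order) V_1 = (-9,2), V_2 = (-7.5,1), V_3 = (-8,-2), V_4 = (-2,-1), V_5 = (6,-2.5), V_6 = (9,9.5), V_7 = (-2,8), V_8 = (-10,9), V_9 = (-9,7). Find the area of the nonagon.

Σ = (6) + (23) + (4) + (11) + (79.5) + (91) + (62) + (11) + (45) = 332.5
Area = |Σ|/2 = 166.25.

166.25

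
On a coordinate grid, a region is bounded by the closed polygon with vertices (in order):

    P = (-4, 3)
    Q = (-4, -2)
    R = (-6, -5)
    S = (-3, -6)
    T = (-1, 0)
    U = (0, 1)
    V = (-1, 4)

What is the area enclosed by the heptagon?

Cross-terms: 20, 8, 21, -6, -1, 1, 13  ⇒  Σ = 56
Area = |Σ|/2 = 28.

28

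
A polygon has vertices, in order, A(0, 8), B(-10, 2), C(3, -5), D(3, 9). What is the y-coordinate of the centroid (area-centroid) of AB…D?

622/285

Apply the shoelace formula. First the cross-terms c_i = x_i·y_{i+1} − x_{i+1}·y_i:
  80, 44, 42, 24  ⇒  2A = 190, A = 95.
Then Σ (y_i + y_{i+1})·c_i = 1244, so ȳ = 1244 / (6·95) = 622/285.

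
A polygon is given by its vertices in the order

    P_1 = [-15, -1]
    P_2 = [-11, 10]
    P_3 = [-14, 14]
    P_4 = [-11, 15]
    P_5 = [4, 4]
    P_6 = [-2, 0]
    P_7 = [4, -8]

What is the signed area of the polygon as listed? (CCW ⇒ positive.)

-217.5

Apply the surveyor's formula: 2A = Σ (x_i·y_{i+1} − x_{i+1}·y_i), indices taken mod 7.
Cross-terms: -161, -14, -56, -104, 8, 16, -124  ⇒  Σ = -435
Signed area = Σ/2 = -217.5 (negative ⇒ clockwise traversal).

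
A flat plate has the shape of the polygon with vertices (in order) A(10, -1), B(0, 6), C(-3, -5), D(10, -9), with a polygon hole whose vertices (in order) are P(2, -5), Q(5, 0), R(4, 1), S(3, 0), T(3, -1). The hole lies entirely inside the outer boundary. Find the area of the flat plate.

112

Outer boundary:
Cross-terms: 60, 18, 77, 80  ⇒  Σ = 235
Area = |Σ|/2 = 117.5.
Hole:
Apply the shoelace (surveyor's) formula: 2A = Σ (x_i·y_{i+1} − x_{i+1}·y_i), indices taken mod 5.
P→Q: (2)(0) − (5)(-5) = 25
Q→R: (5)(1) − (4)(0) = 5
R→S: (4)(0) − (3)(1) = -3
S→T: (3)(-1) − (3)(0) = -3
T→P: (3)(-5) − (2)(-1) = -13
Σ = 11
Area = |Σ|/2 = 5.5.
Net area = 117.5 − 5.5 = 112.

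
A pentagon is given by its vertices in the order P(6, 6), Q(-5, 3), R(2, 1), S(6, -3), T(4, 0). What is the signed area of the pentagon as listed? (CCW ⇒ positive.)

30.5

Cross-terms: 48, -11, -12, 12, 24  ⇒  Σ = 61
Signed area = Σ/2 = 30.5 (positive ⇒ counter-clockwise traversal).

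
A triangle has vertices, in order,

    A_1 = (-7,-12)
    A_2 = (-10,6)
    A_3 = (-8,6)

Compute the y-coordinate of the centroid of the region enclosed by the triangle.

Apply the shoelace (surveyor's) formula. First the cross-terms c_i = x_i·y_{i+1} − x_{i+1}·y_i:
  -162, -12, 138  ⇒  2A = -36, A = -18.
Then Σ (y_i + y_{i+1})·c_i = 0, so ȳ = 0 / (6·(-18)) = 0.

0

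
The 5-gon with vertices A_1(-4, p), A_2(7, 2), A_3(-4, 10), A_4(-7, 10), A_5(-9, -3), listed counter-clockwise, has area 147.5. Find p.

The doubled signed area Σ (x_i y_{i+1} − x_{i+1} y_i) is linear in p.
With p=0 it equals 199; the coefficient of p is -16 (from the two edges through A_1).
So -16·p + 199 = 2·147.5 = 295 ⇒ p = -6.

-6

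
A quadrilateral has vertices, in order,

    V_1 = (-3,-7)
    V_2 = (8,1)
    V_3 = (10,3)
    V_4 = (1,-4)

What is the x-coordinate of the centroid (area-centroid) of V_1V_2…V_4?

Apply the surveyor's formula. First the cross-terms c_i = x_i·y_{i+1} − x_{i+1}·y_i:
  53, 14, -43, -19  ⇒  2A = 5, A = 2.5.
Then Σ (x_i + x_{i+1})·c_i = 82, so x̄ = 82 / (6·2.5) = 82/15.

82/15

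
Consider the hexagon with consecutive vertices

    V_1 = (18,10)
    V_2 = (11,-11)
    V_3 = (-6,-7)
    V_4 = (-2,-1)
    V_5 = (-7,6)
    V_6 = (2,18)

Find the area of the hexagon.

460

V_1→V_2: (18)(-11) − (11)(10) = -308
V_2→V_3: (11)(-7) − (-6)(-11) = -143
V_3→V_4: (-6)(-1) − (-2)(-7) = -8
V_4→V_5: (-2)(6) − (-7)(-1) = -19
V_5→V_6: (-7)(18) − (2)(6) = -138
V_6→V_1: (2)(10) − (18)(18) = -304
Σ = -920
Area = |Σ|/2 = 460.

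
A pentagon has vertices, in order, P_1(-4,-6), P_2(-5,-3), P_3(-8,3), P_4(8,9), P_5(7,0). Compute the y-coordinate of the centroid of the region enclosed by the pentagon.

145/86

Apply Gauss's area formula. First the cross-terms c_i = x_i·y_{i+1} − x_{i+1}·y_i:
  -18, -39, -96, -63, -42  ⇒  2A = -258, A = -129.
Then Σ (y_i + y_{i+1})·c_i = -1305, so ȳ = -1305 / (6·(-129)) = 145/86.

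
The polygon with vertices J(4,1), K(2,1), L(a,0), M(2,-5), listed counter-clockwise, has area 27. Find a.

-5

The doubled signed area Σ (x_i y_{i+1} − x_{i+1} y_i) is linear in a.
With a=0 it equals 24; the coefficient of a is -6 (from the two edges through L).
So -6·a + 24 = 2·27 = 54 ⇒ a = -5.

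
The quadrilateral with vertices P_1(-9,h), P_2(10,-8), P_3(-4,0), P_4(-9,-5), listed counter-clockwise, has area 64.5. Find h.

The doubled signed area Σ (x_i y_{i+1} − x_{i+1} y_i) is linear in h.
With h=0 it equals 15; the coefficient of h is -19 (from the two edges through P_1).
So -19·h + 15 = 2·64.5 = 129 ⇒ h = -6.

-6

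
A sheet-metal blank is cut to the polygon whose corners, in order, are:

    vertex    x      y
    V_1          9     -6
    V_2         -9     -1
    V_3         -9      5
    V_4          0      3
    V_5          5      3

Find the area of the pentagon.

Σ = (-63) + (-54) + (-27) + (-15) + (-57) = -216
Area = |Σ|/2 = 108.

108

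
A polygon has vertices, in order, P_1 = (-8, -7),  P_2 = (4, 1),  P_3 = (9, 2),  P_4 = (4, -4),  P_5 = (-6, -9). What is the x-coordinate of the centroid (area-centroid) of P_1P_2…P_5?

Apply Gauss's area formula. First the cross-terms c_i = x_i·y_{i+1} − x_{i+1}·y_i:
  20, -1, -44, -60, -30  ⇒  2A = -115, A = -57.5.
Then Σ (x_i + x_{i+1})·c_i = -125, so x̄ = -125 / (6·(-57.5)) = 25/69.

25/69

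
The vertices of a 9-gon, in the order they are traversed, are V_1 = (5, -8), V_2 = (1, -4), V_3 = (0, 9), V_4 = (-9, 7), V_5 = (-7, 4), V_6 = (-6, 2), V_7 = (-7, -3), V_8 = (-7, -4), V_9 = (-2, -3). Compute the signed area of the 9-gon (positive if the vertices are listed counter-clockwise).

Apply the shoelace formula: 2A = Σ (x_i·y_{i+1} − x_{i+1}·y_i), indices taken mod 9.
Σ = (-12) + (9) + (81) + (13) + (10) + (32) + (7) + (13) + (31) = 184
Signed area = Σ/2 = 92 (positive ⇒ counter-clockwise traversal).

92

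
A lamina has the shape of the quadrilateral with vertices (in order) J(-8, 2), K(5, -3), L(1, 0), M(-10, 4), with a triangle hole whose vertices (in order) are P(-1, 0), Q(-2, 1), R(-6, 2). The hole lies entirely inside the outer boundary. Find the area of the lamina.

15

Outer boundary:
Apply the surveyor's formula: 2A = Σ (x_i·y_{i+1} − x_{i+1}·y_i), indices taken mod 4.
Cross-terms: 14, 3, 4, 12  ⇒  Σ = 33
Area = |Σ|/2 = 16.5.
Hole:
P→Q: (-1)(1) − (-2)(0) = -1
Q→R: (-2)(2) − (-6)(1) = 2
R→P: (-6)(0) − (-1)(2) = 2
Σ = 3
Area = |Σ|/2 = 1.5.
Net area = 16.5 − 1.5 = 15.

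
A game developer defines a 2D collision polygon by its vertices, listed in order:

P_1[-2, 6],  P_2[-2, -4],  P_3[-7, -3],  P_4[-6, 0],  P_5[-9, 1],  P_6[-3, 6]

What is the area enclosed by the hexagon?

41.5

Apply Gauss's area formula: 2A = Σ (x_i·y_{i+1} − x_{i+1}·y_i), indices taken mod 6.
Σ = (20) + (-22) + (-18) + (-6) + (-51) + (-6) = -83
Area = |Σ|/2 = 41.5.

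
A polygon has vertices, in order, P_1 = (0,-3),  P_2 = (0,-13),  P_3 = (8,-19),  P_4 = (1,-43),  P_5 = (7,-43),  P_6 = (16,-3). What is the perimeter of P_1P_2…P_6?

|P_1P_2| = √((0)² + (-10)²) = √100 = 10
|P_2P_3| = √((8)² + (-6)²) = √100 = 10
|P_3P_4| = √((-7)² + (-24)²) = √625 = 25
|P_4P_5| = √((6)² + (0)²) = √36 = 6
|P_5P_6| = √((9)² + (40)²) = √1681 = 41
|P_6P_1| = √((-16)² + (0)²) = √256 = 16
Perimeter = 10 + 10 + 25 + 6 + 41 + 16 = 108.

108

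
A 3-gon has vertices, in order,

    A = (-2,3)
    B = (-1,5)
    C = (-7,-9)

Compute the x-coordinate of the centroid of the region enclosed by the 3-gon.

-10/3

Apply Gauss's area formula. First the cross-terms c_i = x_i·y_{i+1} − x_{i+1}·y_i:
  -7, 44, -39  ⇒  2A = -2, A = -1.
Then Σ (x_i + x_{i+1})·c_i = 20, so x̄ = 20 / (6·(-1)) = -10/3.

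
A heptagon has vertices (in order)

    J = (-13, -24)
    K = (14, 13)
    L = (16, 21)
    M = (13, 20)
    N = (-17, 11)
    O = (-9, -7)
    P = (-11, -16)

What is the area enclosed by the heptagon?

Apply the shoelace formula: 2A = Σ (x_i·y_{i+1} − x_{i+1}·y_i), indices taken mod 7.
Σ = (167) + (86) + (47) + (483) + (218) + (67) + (56) = 1124
Area = |Σ|/2 = 562.

562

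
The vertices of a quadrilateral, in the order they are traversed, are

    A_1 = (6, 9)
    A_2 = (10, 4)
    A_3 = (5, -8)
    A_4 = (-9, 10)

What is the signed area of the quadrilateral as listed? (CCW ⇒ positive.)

A_1→A_2: (6)(4) − (10)(9) = -66
A_2→A_3: (10)(-8) − (5)(4) = -100
A_3→A_4: (5)(10) − (-9)(-8) = -22
A_4→A_1: (-9)(9) − (6)(10) = -141
Σ = -329
Signed area = Σ/2 = -164.5 (negative ⇒ clockwise traversal).

-164.5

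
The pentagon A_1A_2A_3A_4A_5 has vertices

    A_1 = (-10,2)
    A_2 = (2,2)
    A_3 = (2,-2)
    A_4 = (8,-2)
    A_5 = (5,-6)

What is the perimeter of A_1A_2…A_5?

|A_1A_2| = √((12)² + (0)²) = √144 = 12
|A_2A_3| = √((0)² + (-4)²) = √16 = 4
|A_3A_4| = √((6)² + (0)²) = √36 = 6
|A_4A_5| = √((-3)² + (-4)²) = √25 = 5
|A_5A_1| = √((-15)² + (8)²) = √289 = 17
Perimeter = 12 + 4 + 6 + 5 + 17 = 44.

44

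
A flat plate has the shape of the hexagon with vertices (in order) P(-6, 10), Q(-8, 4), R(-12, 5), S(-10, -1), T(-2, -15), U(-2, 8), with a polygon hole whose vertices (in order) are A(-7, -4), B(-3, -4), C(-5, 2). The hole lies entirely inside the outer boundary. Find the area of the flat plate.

Outer boundary:
Apply the shoelace (surveyor's) formula: 2A = Σ (x_i·y_{i+1} − x_{i+1}·y_i), indices taken mod 6.
Cross-terms: 56, 8, 62, 148, -46, 28  ⇒  Σ = 256
Area = |Σ|/2 = 128.
Hole:
Cross-terms: 16, -26, 34  ⇒  Σ = 24
Area = |Σ|/2 = 12.
Net area = 128 − 12 = 116.

116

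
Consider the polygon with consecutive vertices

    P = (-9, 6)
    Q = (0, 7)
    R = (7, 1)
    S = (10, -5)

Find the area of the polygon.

71

Cross-terms: -63, -49, -45, 15  ⇒  Σ = -142
Area = |Σ|/2 = 71.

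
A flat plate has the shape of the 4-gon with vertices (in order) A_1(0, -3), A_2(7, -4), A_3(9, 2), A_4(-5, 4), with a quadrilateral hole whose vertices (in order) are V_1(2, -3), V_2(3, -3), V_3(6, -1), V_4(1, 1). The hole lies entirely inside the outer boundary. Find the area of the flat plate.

56

Outer boundary:
Apply the shoelace formula: 2A = Σ (x_i·y_{i+1} − x_{i+1}·y_i), indices taken mod 4.
A_1→A_2: (0)(-4) − (7)(-3) = 21
A_2→A_3: (7)(2) − (9)(-4) = 50
A_3→A_4: (9)(4) − (-5)(2) = 46
A_4→A_1: (-5)(-3) − (0)(4) = 15
Σ = 132
Area = |Σ|/2 = 66.
Hole:
Σ = (3) + (15) + (7) + (-5) = 20
Area = |Σ|/2 = 10.
Net area = 66 − 10 = 56.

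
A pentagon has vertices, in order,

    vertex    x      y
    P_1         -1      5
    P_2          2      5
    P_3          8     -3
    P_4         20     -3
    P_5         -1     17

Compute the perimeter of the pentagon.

66

|P_1P_2| = √((3)² + (0)²) = √9 = 3
|P_2P_3| = √((6)² + (-8)²) = √100 = 10
|P_3P_4| = √((12)² + (0)²) = √144 = 12
|P_4P_5| = √((-21)² + (20)²) = √841 = 29
|P_5P_1| = √((0)² + (-12)²) = √144 = 12
Perimeter = 3 + 10 + 12 + 29 + 12 = 66.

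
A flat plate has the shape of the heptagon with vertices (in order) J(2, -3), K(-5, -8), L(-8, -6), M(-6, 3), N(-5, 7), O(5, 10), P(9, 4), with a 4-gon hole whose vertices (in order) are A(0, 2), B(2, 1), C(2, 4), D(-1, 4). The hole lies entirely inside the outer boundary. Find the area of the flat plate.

165

Outer boundary:
Apply Gauss's area formula: 2A = Σ (x_i·y_{i+1} − x_{i+1}·y_i), indices taken mod 7.
Cross-terms: -31, -34, -60, -27, -85, -70, -35  ⇒  Σ = -342
Area = |Σ|/2 = 171.
Hole:
Apply the shoelace formula: 2A = Σ (x_i·y_{i+1} − x_{i+1}·y_i), indices taken mod 4.
Σ = (-4) + (6) + (12) + (-2) = 12
Area = |Σ|/2 = 6.
Net area = 171 − 6 = 165.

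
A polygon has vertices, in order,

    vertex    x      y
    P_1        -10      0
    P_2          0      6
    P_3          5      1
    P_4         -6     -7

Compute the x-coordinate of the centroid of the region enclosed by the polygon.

-533/189

Apply the surveyor's formula. First the cross-terms c_i = x_i·y_{i+1} − x_{i+1}·y_i:
  -60, -30, -29, -70  ⇒  2A = -189, A = -94.5.
Then Σ (x_i + x_{i+1})·c_i = 1599, so x̄ = 1599 / (6·(-94.5)) = -533/189.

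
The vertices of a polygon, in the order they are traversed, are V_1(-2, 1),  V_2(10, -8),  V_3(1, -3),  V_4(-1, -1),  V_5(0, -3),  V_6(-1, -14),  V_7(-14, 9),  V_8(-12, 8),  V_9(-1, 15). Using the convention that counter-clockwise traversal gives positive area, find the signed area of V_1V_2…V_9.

-186

Apply the shoelace formula: 2A = Σ (x_i·y_{i+1} − x_{i+1}·y_i), indices taken mod 9.
Σ = (6) + (-22) + (-4) + (3) + (-3) + (-205) + (-4) + (-172) + (29) = -372
Signed area = Σ/2 = -186 (negative ⇒ clockwise traversal).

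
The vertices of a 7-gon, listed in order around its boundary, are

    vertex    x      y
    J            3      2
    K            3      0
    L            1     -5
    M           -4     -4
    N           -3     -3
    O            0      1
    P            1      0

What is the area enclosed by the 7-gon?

23.5

Σ = (-6) + (-15) + (-24) + (0) + (-3) + (-1) + (2) = -47
Area = |Σ|/2 = 23.5.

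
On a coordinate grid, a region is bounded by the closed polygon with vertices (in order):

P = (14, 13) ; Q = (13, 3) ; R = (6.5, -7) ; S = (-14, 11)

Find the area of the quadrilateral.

300

Cross-terms: -127, -110.5, -26.5, -336  ⇒  Σ = -600
Area = |Σ|/2 = 300.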